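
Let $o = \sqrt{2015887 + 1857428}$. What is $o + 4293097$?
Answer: $4293097 + \sqrt{3873315} \approx 4.2951 \cdot 10^{6}$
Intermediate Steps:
$o = \sqrt{3873315} \approx 1968.1$
$o + 4293097 = \sqrt{3873315} + 4293097 = 4293097 + \sqrt{3873315}$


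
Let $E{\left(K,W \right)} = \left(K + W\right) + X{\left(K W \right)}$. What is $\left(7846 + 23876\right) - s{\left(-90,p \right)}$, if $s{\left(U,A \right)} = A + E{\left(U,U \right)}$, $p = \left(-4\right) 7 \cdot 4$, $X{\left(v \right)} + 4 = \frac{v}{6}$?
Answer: $30668$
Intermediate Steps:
$X{\left(v \right)} = -4 + \frac{v}{6}$
$E{\left(K,W \right)} = -4 + K + W + \frac{K W}{6}$ ($E{\left(K,W \right)} = \left(K + W\right) + \left(-4 + \frac{K W}{6}\right) = -4 + K + W + \frac{K W}{6}$)
$p = -112$ ($p = \left(-28\right) 4 = -112$)
$s{\left(U,A \right)} = -4 + A + 2 U + \frac{U^{2}}{6}$ ($s{\left(U,A \right)} = A + \left(-4 + U + U + \frac{U U}{6}\right) = A + \left(-4 + U + U + \frac{U^{2}}{6}\right) = A + \left(-4 + 2 U + \frac{U^{2}}{6}\right) = -4 + A + 2 U + \frac{U^{2}}{6}$)
$\left(7846 + 23876\right) - s{\left(-90,p \right)} = \left(7846 + 23876\right) - \left(-4 - 112 + 2 \left(-90\right) + \frac{\left(-90\right)^{2}}{6}\right) = 31722 - \left(-4 - 112 - 180 + \frac{1}{6} \cdot 8100\right) = 31722 - \left(-4 - 112 - 180 + 1350\right) = 31722 - 1054 = 30668$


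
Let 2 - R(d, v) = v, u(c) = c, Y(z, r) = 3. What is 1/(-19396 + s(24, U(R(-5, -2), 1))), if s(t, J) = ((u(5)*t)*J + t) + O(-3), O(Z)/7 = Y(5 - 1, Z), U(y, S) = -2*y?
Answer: -1/20311 ≈ -4.9234e-5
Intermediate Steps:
R(d, v) = 2 - v
O(Z) = 21 (O(Z) = 7*3 = 21)
s(t, J) = 21 + t + 5*J*t (s(t, J) = ((5*t)*J + t) + 21 = (5*J*t + t) + 21 = (t + 5*J*t) + 21 = 21 + t + 5*J*t)
1/(-19396 + s(24, U(R(-5, -2), 1))) = 1/(-19396 + (21 + 24 + 5*(-2*(2 - 1*(-2)))*24)) = 1/(-19396 + (21 + 24 + 5*(-2*(2 + 2))*24)) = 1/(-19396 + (21 + 24 + 5*(-2*4)*24)) = 1/(-19396 + (21 + 24 + 5*(-8)*24)) = 1/(-19396 + (21 + 24 - 960)) = 1/(-19396 - 915) = 1/(-20311) = -1/20311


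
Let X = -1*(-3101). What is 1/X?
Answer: 1/3101 ≈ 0.00032248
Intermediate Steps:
X = 3101
1/X = 1/3101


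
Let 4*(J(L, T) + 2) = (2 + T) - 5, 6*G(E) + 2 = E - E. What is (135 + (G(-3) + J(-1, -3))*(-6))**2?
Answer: 24964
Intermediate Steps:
G(E) = -1/3 (G(E) = -1/3 + (E - E)/6 = -1/3 + (1/6)*0 = -1/3 + 0 = -1/3)
J(L, T) = -11/4 + T/4 (J(L, T) = -2 + ((2 + T) - 5)/4 = -2 + (-3 + T)/4 = -2 + (-3/4 + T/4) = -11/4 + T/4)
(135 + (G(-3) + J(-1, -3))*(-6))**2 = (135 + (-1/3 + (-11/4 + (1/4)*(-3)))*(-6))**2 = (135 + (-1/3 + (-11/4 - 3/4))*(-6))**2 = (135 + (-1/3 - 7/2)*(-6))**2 = (135 - 23/6*(-6))**2 = (135 + 23)**2 = 158**2 = 24964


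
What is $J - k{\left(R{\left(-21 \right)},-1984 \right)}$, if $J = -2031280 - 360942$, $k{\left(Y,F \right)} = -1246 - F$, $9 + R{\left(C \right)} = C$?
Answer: $-2392960$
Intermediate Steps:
$R{\left(C \right)} = -9 + C$
$J = -2392222$
$J - k{\left(R{\left(-21 \right)},-1984 \right)} = -2392222 - \left(-1246 - -1984\right) = -2392222 - \left(-1246 + 1984\right) = -2392222 - 738 = -2392960$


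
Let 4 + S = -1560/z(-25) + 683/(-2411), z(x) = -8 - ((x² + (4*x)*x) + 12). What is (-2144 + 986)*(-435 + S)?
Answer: 770567032128/1516519 ≈ 5.0812e+5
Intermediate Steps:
z(x) = -20 - 5*x² (z(x) = -8 - ((x² + 4*x²) + 12) = -8 - (5*x² + 12) = -8 - (12 + 5*x²) = -8 + (-12 - 5*x²) = -20 - 5*x²)
S = -5743451/1516519 (S = -4 + (-1560/(-20 - 5*(-25)²) + 683/(-2411)) = -4 + (-1560/(-20 - 5*625) + 683*(-1/2411)) = -4 + (-1560/(-20 - 3125) - 683/2411) = -4 + (-1560/(-3145) - 683/2411) = -4 + (-1560*(-1/3145) - 683/2411) = -4 + (312/629 - 683/2411) = -4 + 322625/1516519 = -5743451/1516519 ≈ -3.7873)
(-2144 + 986)*(-435 + S) = (-2144 + 986)*(-435 - 5743451/1516519) = -1158*(-665429216/1516519) = 770567032128/1516519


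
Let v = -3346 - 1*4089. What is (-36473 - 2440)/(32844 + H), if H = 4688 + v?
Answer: -38913/30097 ≈ -1.2929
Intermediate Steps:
v = -7435 (v = -3346 - 4089 = -7435)
H = -2747 (H = 4688 - 7435 = -2747)
(-36473 - 2440)/(32844 + H) = (-36473 - 2440)/(32844 - 2747) = -38913/30097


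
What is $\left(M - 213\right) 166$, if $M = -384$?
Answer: $-99102$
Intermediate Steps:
$\left(M - 213\right) 166 = \left(-384 - 213\right) 166 = \left(-597\right) 166 = -99102$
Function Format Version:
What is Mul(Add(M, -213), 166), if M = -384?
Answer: -99102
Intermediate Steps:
Mul(Add(M, -213), 166) = Mul(Add(-384, -213), 166) = Mul(-597, 166) = -99102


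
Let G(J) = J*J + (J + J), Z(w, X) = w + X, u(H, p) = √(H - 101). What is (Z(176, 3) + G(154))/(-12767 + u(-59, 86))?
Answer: -308999701/162996449 - 96812*I*√10/162996449 ≈ -1.8957 - 0.0018782*I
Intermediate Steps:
u(H, p) = √(-101 + H)
Z(w, X) = X + w
G(J) = J² + 2*J
(Z(176, 3) + G(154))/(-12767 + u(-59, 86)) = ((3 + 176) + 154*(2 + 154))/(-12767 + √(-101 - 59)) = (179 + 154*156)/(-12767 + √(-160)) = (179 + 24024)/(-12767 + 4*I*√10) = 24203/(-12767 + 4*I*√10)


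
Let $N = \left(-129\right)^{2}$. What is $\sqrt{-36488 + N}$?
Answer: $i \sqrt{19847} \approx 140.88 i$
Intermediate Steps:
$N = 16641$
$\sqrt{-36488 + N} = \sqrt{-36488 + 16641} = \sqrt{-19847} = i \sqrt{19847}$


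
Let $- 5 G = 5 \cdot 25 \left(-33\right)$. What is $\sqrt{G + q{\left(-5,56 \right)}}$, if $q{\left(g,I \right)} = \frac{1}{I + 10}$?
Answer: $\frac{\sqrt{3593766}}{66} \approx 28.723$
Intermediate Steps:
$q{\left(g,I \right)} = \frac{1}{10 + I}$
$G = 825$ ($G = - \frac{5 \cdot 25 \left(-33\right)}{5} = - \frac{125 \left(-33\right)}{5} = \left(- \frac{1}{5}\right) \left(-4125\right) = 825$)
$\sqrt{G + q{\left(-5,56 \right)}} = \sqrt{825 + \frac{1}{10 + 56}} = \sqrt{825 + \frac{1}{66}} = \sqrt{\frac{54451}{66}} = \frac{\sqrt{3593766}}{66}$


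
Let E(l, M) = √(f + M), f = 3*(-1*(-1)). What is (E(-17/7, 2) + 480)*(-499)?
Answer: -239520 - 499*√5 ≈ -2.4064e+5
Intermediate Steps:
f = 3 (f = 3*1 = 3)
E(l, M) = √(3 + M)
(E(-17/7, 2) + 480)*(-499) = (√(3 + 2) + 480)*(-499) = (√5 + 480)*(-499) = (480 + √5)*(-499) = -239520 - 499*√5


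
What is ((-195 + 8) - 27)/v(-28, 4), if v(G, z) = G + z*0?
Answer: 107/14 ≈ 7.6429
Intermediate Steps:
v(G, z) = G (v(G, z) = G + 0 = G)
((-195 + 8) - 27)/v(-28, 4) = ((-195 + 8) - 27)/(-28) = (-187 - 27)*(-1/28) = -214*(-1/28) = 107/14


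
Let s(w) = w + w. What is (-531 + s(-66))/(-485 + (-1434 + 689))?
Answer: 221/410 ≈ 0.53902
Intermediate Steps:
s(w) = 2*w
(-531 + s(-66))/(-485 + (-1434 + 689)) = (-531 + 2*(-66))/(-485 + (-1434 + 689)) = (-531 - 132)/(-485 - 745) = -663/(-1230) = -663*(-1/1230) = 221/410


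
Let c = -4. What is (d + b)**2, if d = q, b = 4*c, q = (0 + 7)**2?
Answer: 1089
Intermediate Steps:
q = 49 (q = 7**2 = 49)
b = -16 (b = 4*(-4) = -16)
d = 49
(d + b)**2 = (49 - 16)**2 = 33**2 = 1089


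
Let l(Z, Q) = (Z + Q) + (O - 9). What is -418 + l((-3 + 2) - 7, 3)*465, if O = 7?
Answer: -3673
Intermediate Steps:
l(Z, Q) = -2 + Q + Z (l(Z, Q) = (Z + Q) + (7 - 9) = (Q + Z) - 2 = -2 + Q + Z)
-418 + l((-3 + 2) - 7, 3)*465 = -418 + (-2 + 3 + ((-3 + 2) - 7))*465 = -418 + (-2 + 3 + (-1 - 7))*465 = -418 + (-2 + 3 - 8)*465 = -418 - 7*465 = -418 - 3255 = -3673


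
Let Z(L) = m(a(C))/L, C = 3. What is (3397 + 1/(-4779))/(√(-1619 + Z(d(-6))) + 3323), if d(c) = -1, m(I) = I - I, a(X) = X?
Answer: 26973226313/26389513746 - 8117131*I*√1619/26389513746 ≈ 1.0221 - 0.012376*I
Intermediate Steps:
m(I) = 0
Z(L) = 0 (Z(L) = 0/L = 0)
(3397 + 1/(-4779))/(√(-1619 + Z(d(-6))) + 3323) = (3397 + 1/(-4779))/(√(-1619 + 0) + 3323) = (3397 - 1/4779)/(√(-1619) + 3323) = 16234262/(4779*(I*√1619 + 3323)) = 16234262/(4779*(3323 + I*√1619))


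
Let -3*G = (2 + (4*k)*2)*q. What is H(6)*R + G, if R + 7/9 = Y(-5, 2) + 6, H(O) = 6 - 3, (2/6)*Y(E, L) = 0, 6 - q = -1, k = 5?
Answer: -247/3 ≈ -82.333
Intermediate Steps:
q = 7 (q = 6 - 1*(-1) = 6 + 1 = 7)
Y(E, L) = 0 (Y(E, L) = 3*0 = 0)
H(O) = 3
R = 47/9 (R = -7/9 + (0 + 6) = -7/9 + 6 = 47/9 ≈ 5.2222)
G = -98 (G = -(2 + (4*5)*2)*7/3 = -(2 + 20*2)*7/3 = -(2 + 40)*7/3 = -14*7 = -⅓*294 = -98)
H(6)*R + G = 3*(47/9) - 98 = 47/3 - 98 = -247/3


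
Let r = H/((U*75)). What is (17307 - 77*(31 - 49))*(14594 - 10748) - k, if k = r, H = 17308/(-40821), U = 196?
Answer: 10785226467053977/150017175 ≈ 7.1893e+7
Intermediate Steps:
H = -17308/40821 (H = 17308*(-1/40821) = -17308/40821 ≈ -0.42400)
r = -4327/150017175 (r = -17308/(40821*(196*75)) = -17308/40821/14700 = -17308/40821*1/14700 = -4327/150017175 ≈ -2.8843e-5)
k = -4327/150017175 ≈ -2.8843e-5
(17307 - 77*(31 - 49))*(14594 - 10748) - k = (17307 - 77*(31 - 49))*(14594 - 10748) - 1*(-4327/150017175) = (17307 - 77*(-18))*3846 + 4327/150017175 = (17307 + 1386)*3846 + 4327/150017175 = 18693*3846 + 4327/150017175 = 71893278 + 4327/150017175 = 10785226467053977/150017175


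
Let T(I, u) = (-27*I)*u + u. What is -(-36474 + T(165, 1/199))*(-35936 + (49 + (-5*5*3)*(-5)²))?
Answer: -274257098360/199 ≈ -1.3782e+9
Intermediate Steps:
T(I, u) = u - 27*I*u (T(I, u) = -27*I*u + u = u - 27*I*u)
-(-36474 + T(165, 1/199))*(-35936 + (49 + (-5*5*3)*(-5)²)) = -(-36474 + (1 - 27*165)/199)*(-35936 + (49 + (-5*5*3)*(-5)²)) = -(-36474 + (1 - 4455)/199)*(-35936 + (49 - 25*3*25)) = -(-36474 + (1/199)*(-4454))*(-35936 + (49 - 75*25)) = -(-36474 - 4454/199)*(-35936 + (49 - 1875)) = -(-7262780)*(-35936 - 1826)/199 = -(-7262780)*(-37762)/199 = -1*274257098360/199 = -274257098360/199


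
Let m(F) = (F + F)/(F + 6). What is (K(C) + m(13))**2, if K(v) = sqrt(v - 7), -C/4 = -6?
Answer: 6813/361 + 52*sqrt(17)/19 ≈ 30.157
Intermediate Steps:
C = 24 (C = -4*(-6) = 24)
K(v) = sqrt(-7 + v)
m(F) = 2*F/(6 + F) (m(F) = (2*F)/(6 + F) = 2*F/(6 + F))
(K(C) + m(13))**2 = (sqrt(-7 + 24) + 2*13/(6 + 13))**2 = (sqrt(17) + 2*13/19)**2 = (sqrt(17) + 2*13*(1/19))**2 = (sqrt(17) + 26/19)**2 = (26/19 + sqrt(17))**2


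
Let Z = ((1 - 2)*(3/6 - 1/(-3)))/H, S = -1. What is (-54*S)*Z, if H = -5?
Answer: 9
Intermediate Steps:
Z = 1/6 (Z = ((1 - 2)*(3/6 - 1/(-3)))/(-5) = -(3*(1/6) - 1*(-1/3))*(-1/5) = -(1/2 + 1/3)*(-1/5) = -1*5/6*(-1/5) = -5/6*(-1/5) = 1/6 ≈ 0.16667)
(-54*S)*Z = -54*(-1)*(1/6) = 54*(1/6) = 9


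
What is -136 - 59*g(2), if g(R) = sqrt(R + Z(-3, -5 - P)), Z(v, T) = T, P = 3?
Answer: -136 - 59*I*sqrt(6) ≈ -136.0 - 144.52*I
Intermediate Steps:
g(R) = sqrt(-8 + R) (g(R) = sqrt(R + (-5 - 1*3)) = sqrt(R + (-5 - 3)) = sqrt(R - 8) = sqrt(-8 + R))
-136 - 59*g(2) = -136 - 59*sqrt(-8 + 2) = -136 - 59*I*sqrt(6)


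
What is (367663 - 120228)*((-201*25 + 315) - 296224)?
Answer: -74461604290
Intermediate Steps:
(367663 - 120228)*((-201*25 + 315) - 296224) = 247435*((-5025 + 315) - 296224) = 247435*(-4710 - 296224) = 247435*(-300934) = -74461604290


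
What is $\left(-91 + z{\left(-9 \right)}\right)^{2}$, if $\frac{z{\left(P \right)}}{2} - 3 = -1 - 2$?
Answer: $8281$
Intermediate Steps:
$z{\left(P \right)} = 0$ ($z{\left(P \right)} = 6 + 2 \left(-1 - 2\right) = 6 + 2 \left(-3\right) = 6 - 6 = 0$)
$\left(-91 + z{\left(-9 \right)}\right)^{2} = \left(-91 + 0\right)^{2} = \left(-91\right)^{2} = 8281$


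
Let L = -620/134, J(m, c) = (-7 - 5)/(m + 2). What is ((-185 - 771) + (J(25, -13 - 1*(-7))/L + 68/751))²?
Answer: 1002708082949971876/1097560046025 ≈ 9.1358e+5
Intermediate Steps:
J(m, c) = -12/(2 + m)
L = -310/67 (L = -620*1/134 = -310/67 ≈ -4.6269)
((-185 - 771) + (J(25, -13 - 1*(-7))/L + 68/751))² = ((-185 - 771) + ((-12/(2 + 25))/(-310/67) + 68/751))² = (-956 + (-12/27*(-67/310) + 68*(1/751)))² = (-956 + (-12*1/27*(-67/310) + 68/751))² = (-956 + (-4/9*(-67/310) + 68/751))² = (-956 + (134/1395 + 68/751))² = (-956 + 195494/1047645)² = (-1001353126/1047645)² = 1002708082949971876/1097560046025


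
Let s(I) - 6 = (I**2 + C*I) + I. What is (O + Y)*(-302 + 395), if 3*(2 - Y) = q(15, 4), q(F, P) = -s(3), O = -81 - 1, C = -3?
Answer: -7161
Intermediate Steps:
O = -82
s(I) = 6 + I**2 - 2*I (s(I) = 6 + ((I**2 - 3*I) + I) = 6 + (I**2 - 2*I) = 6 + I**2 - 2*I)
q(F, P) = -9 (q(F, P) = -(6 + 3**2 - 2*3) = -(6 + 9 - 6) = -1*9 = -9)
Y = 5 (Y = 2 - 1/3*(-9) = 2 + 3 = 5)
(O + Y)*(-302 + 395) = (-82 + 5)*(-302 + 395) = -77*93 = -7161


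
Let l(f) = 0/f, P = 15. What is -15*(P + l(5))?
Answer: -225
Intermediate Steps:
l(f) = 0
-15*(P + l(5)) = -15*(15 + 0) = -15*15 = -225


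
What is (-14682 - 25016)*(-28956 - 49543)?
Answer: 3116253302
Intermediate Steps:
(-14682 - 25016)*(-28956 - 49543) = -39698*(-78499) = 3116253302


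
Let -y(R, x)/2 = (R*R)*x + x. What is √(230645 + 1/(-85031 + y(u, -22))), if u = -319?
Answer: √4450071525138743302/4392497 ≈ 480.25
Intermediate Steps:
y(R, x) = -2*x - 2*x*R² (y(R, x) = -2*((R*R)*x + x) = -2*(R²*x + x) = -2*(x*R² + x) = -2*(x + x*R²) = -2*x - 2*x*R²)
√(230645 + 1/(-85031 + y(u, -22))) = √(230645 + 1/(-85031 - 2*(-22)*(1 + (-319)²))) = √(230645 + 1/(-85031 - 2*(-22)*(1 + 101761))) = √(230645 + 1/(-85031 - 2*(-22)*101762)) = √(230645 + 1/(-85031 + 4477528)) = √(230645 + 1/4392497) = √(1013107470566/4392497) = √4450071525138743302/4392497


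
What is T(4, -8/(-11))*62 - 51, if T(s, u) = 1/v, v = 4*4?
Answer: -377/8 ≈ -47.125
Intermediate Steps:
v = 16
T(s, u) = 1/16
T(4, -8/(-11))*62 - 51 = (1/16)*62 - 51 = 31/8 - 51 = -377/8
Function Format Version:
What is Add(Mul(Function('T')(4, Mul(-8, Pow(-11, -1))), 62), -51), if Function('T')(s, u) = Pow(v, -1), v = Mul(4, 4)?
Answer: Rational(-377, 8) ≈ -47.125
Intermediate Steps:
v = 16
Function('T')(s, u) = Rational(1, 16) (Function('T')(s, u) = Pow(16, -1) = Rational(1, 16))
Add(Mul(Function('T')(4, Mul(-8, Pow(-11, -1))), 62), -51) = Add(Mul(Rational(1, 16), 62), -51) = Add(Rational(31, 8), -51) = Rational(-377, 8)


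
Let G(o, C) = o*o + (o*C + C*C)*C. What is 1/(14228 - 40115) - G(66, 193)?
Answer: -249857363290/25887 ≈ -9.6518e+6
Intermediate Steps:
G(o, C) = o**2 + C*(C**2 + C*o) (G(o, C) = o**2 + (C*o + C**2)*C = o**2 + (C**2 + C*o)*C = o**2 + C*(C**2 + C*o))
1/(14228 - 40115) - G(66, 193) = 1/(14228 - 40115) - (193**3 + 66**2 + 66*193**2) = 1/(-25887) - (7189057 + 4356 + 66*37249) = -1/25887 - (7189057 + 4356 + 2458434) = -1/25887 - 1*9651847 = -1/25887 - 9651847 = -249857363290/25887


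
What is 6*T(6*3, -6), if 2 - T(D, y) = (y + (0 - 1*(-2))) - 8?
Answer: 84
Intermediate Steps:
T(D, y) = 8 - y (T(D, y) = 2 - ((y + (0 - 1*(-2))) - 8) = 2 - ((y + (0 + 2)) - 8) = 2 - ((y + 2) - 8) = 2 - ((2 + y) - 8) = 2 - (-6 + y) = 2 + (6 - y) = 8 - y)
6*T(6*3, -6) = 6*(8 - 1*(-6)) = 6*(8 + 6) = 6*14 = 84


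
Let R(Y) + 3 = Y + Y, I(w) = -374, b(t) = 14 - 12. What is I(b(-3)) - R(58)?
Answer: -487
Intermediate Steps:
b(t) = 2
R(Y) = -3 + 2*Y (R(Y) = -3 + (Y + Y) = -3 + 2*Y)
I(b(-3)) - R(58) = -374 - (-3 + 2*58) = -374 - (-3 + 116) = -374 - 1*113 = -374 - 113 = -487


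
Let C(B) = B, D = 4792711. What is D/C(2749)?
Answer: 4792711/2749 ≈ 1743.4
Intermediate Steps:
D/C(2749) = 4792711/2749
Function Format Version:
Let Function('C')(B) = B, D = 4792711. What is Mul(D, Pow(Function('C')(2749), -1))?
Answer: Rational(4792711, 2749) ≈ 1743.4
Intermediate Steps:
Mul(D, Pow(Function('C')(2749), -1)) = Mul(4792711, Pow(2749, -1)) = Mul(4792711, Rational(1, 2749)) = Rational(4792711, 2749)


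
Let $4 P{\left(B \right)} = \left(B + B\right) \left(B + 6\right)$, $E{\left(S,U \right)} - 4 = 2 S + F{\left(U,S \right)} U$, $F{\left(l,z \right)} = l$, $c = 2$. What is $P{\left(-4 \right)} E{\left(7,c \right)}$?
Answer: $-88$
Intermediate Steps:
$E{\left(S,U \right)} = 4 + U^{2} + 2 S$ ($E{\left(S,U \right)} = 4 + \left(2 S + U U\right) = 4 + \left(2 S + U^{2}\right) = 4 + \left(U^{2} + 2 S\right) = 4 + U^{2} + 2 S$)
$P{\left(B \right)} = \frac{B \left(6 + B\right)}{2}$ ($P{\left(B \right)} = \frac{\left(B + B\right) \left(B + 6\right)}{4} = \frac{2 B \left(6 + B\right)}{4} = \frac{B \left(6 + B\right)}{2}$)
$P{\left(-4 \right)} E{\left(7,c \right)} = \frac{1}{2} \left(-4\right) \left(6 - 4\right) \left(4 + 2^{2} + 2 \cdot 7\right) = \frac{1}{2} \left(-4\right) 2 \left(4 + 4 + 14\right) = \left(-4\right) 22 = -88$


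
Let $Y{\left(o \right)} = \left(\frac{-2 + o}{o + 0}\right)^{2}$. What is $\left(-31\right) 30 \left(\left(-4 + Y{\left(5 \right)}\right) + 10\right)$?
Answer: $- \frac{29574}{5} \approx -5914.8$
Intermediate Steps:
$Y{\left(o \right)} = \frac{\left(-2 + o\right)^{2}}{o^{2}}$ ($Y{\left(o \right)} = \left(\frac{-2 + o}{o}\right)^{2} = \frac{\left(-2 + o\right)^{2}}{o^{2}}$)
$\left(-31\right) 30 \left(\left(-4 + Y{\left(5 \right)}\right) + 10\right) = \left(-31\right) 30 \left(\left(-4 + \frac{\left(-2 + 5\right)^{2}}{25}\right) + 10\right) = - 930 \left(\left(-4 + \frac{3^{2}}{25}\right) + 10\right) = - 930 \left(\left(-4 + \frac{1}{25} \cdot 9\right) + 10\right) = - 930 \left(\left(-4 + \frac{9}{25}\right) + 10\right) = - 930 \left(- \frac{91}{25} + 10\right) = \left(-930\right) \frac{159}{25} = - \frac{29574}{5}$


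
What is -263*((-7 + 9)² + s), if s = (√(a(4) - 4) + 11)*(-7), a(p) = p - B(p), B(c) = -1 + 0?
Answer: 21040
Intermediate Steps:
B(c) = -1
a(p) = 1 + p (a(p) = p - 1*(-1) = p + 1 = 1 + p)
s = -84 (s = (√((1 + 4) - 4) + 11)*(-7) = (√(5 - 4) + 11)*(-7) = (√1 + 11)*(-7) = (1 + 11)*(-7) = 12*(-7) = -84)
-263*((-7 + 9)² + s) = -263*((-7 + 9)² - 84) = -263*(2² - 84) = -263*(4 - 84) = -263*(-80) = 21040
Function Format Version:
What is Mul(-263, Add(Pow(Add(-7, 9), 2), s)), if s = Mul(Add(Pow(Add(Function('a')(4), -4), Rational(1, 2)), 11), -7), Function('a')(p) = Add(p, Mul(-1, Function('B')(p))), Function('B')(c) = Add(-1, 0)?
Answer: 21040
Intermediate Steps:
Function('B')(c) = -1
Function('a')(p) = Add(1, p) (Function('a')(p) = Add(p, Mul(-1, -1)) = Add(p, 1) = Add(1, p))
s = -84 (s = Mul(Add(Pow(Add(Add(1, 4), -4), Rational(1, 2)), 11), -7) = Mul(Add(Pow(Add(5, -4), Rational(1, 2)), 11), -7) = Mul(Add(Pow(1, Rational(1, 2)), 11), -7) = Mul(Add(1, 11), -7) = Mul(12, -7) = -84)
Mul(-263, Add(Pow(Add(-7, 9), 2), s)) = Mul(-263, Add(Pow(Add(-7, 9), 2), -84)) = Mul(-263, Add(Pow(2, 2), -84)) = Mul(-263, Add(4, -84)) = Mul(-263, -80) = 21040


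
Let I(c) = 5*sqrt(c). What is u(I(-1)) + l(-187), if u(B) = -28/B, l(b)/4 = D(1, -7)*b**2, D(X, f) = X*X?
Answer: 139876 + 28*I/5 ≈ 1.3988e+5 + 5.6*I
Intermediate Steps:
D(X, f) = X**2
l(b) = 4*b**2 (l(b) = 4*(1**2*b**2) = 4*(1*b**2) = 4*b**2)
u(I(-1)) + l(-187) = -28*(-I/5) + 4*(-187)**2 = -28*(-I/5) + 4*34969 = -(-28)*I/5 + 139876 = 28*I/5 + 139876 = 139876 + 28*I/5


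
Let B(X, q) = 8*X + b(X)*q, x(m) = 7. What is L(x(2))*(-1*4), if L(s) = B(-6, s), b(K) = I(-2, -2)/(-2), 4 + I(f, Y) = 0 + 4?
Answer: 192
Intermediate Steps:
I(f, Y) = 0 (I(f, Y) = -4 + (0 + 4) = -4 + 4 = 0)
b(K) = 0 (b(K) = 0/(-2) = 0*(-1/2) = 0)
B(X, q) = 8*X (B(X, q) = 8*X + 0*q = 8*X + 0 = 8*X)
L(s) = -48 (L(s) = 8*(-6) = -48)
L(x(2))*(-1*4) = -(-48)*4 = -48*(-4) = 192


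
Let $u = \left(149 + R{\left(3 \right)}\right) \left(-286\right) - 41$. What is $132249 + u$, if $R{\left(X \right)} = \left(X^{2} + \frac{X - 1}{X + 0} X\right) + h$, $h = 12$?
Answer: $83016$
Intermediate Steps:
$R{\left(X \right)} = 11 + X + X^{2}$ ($R{\left(X \right)} = \left(X^{2} + \frac{X - 1}{X + 0} X\right) + 12 = \left(X^{2} + \frac{-1 + X}{X} X\right) + 12 = \left(X^{2} + \left(-1 + X\right)\right) + 12 = \left(-1 + X + X^{2}\right) + 12 = 11 + X + X^{2}$)
$u = -49233$ ($u = \left(149 + \left(11 + 3 + 3^{2}\right)\right) \left(-286\right) - 41 = \left(149 + \left(11 + 3 + 9\right)\right) \left(-286\right) - 41 = \left(149 + 23\right) \left(-286\right) - 41 = 172 \left(-286\right) - 41 = -49192 - 41 = -49233$)
$132249 + u = 132249 - 49233 = 83016$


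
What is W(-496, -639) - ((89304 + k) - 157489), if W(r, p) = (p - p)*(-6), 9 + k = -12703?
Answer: 80897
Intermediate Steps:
k = -12712 (k = -9 - 12703 = -12712)
W(r, p) = 0 (W(r, p) = 0*(-6) = 0)
W(-496, -639) - ((89304 + k) - 157489) = 0 - ((89304 - 12712) - 157489) = 0 - (76592 - 157489) = 0 - 1*(-80897) = 0 + 80897 = 80897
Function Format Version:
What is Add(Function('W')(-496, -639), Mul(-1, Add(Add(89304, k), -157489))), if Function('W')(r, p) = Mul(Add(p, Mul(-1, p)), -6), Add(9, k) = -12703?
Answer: 80897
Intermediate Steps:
k = -12712 (k = Add(-9, -12703) = -12712)
Function('W')(r, p) = 0 (Function('W')(r, p) = Mul(0, -6) = 0)
Add(Function('W')(-496, -639), Mul(-1, Add(Add(89304, k), -157489))) = Add(0, Mul(-1, Add(Add(89304, -12712), -157489))) = Add(0, Mul(-1, Add(76592, -157489))) = Add(0, Mul(-1, -80897)) = Add(0, 80897) = 80897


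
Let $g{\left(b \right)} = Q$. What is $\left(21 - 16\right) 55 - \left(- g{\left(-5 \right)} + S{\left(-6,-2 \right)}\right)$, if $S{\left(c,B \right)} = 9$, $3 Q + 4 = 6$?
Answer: $\frac{800}{3} \approx 266.67$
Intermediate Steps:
$Q = \frac{2}{3}$ ($Q = - \frac{4}{3} + \frac{1}{3} \cdot 6 = - \frac{4}{3} + 2 = \frac{2}{3} \approx 0.66667$)
$g{\left(b \right)} = \frac{2}{3}$
$\left(21 - 16\right) 55 - \left(- g{\left(-5 \right)} + S{\left(-6,-2 \right)}\right) = \left(21 - 16\right) 55 + \left(\frac{2}{3} - 9\right) = 5 \cdot 55 - \frac{25}{3} = 275 - \frac{25}{3} = \frac{800}{3}$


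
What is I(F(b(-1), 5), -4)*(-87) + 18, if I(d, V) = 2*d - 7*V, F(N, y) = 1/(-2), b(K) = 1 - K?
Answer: -2331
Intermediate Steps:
F(N, y) = -1/2
I(d, V) = -7*V + 2*d
I(F(b(-1), 5), -4)*(-87) + 18 = (-7*(-4) + 2*(-1/2))*(-87) + 18 = (28 - 1)*(-87) + 18 = 27*(-87) + 18 = -2349 + 18 = -2331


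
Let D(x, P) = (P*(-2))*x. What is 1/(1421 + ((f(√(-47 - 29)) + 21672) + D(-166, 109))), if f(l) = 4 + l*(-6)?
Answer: 59285/3514713961 + 12*I*√19/3514713961 ≈ 1.6868e-5 + 1.4882e-8*I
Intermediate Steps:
D(x, P) = -2*P*x (D(x, P) = (-2*P)*x = -2*P*x)
f(l) = 4 - 6*l
1/(1421 + ((f(√(-47 - 29)) + 21672) + D(-166, 109))) = 1/(1421 + (((4 - 6*√(-47 - 29)) + 21672) - 2*109*(-166))) = 1/(1421 + (((4 - 12*I*√19) + 21672) + 36188)) = 1/(1421 + ((21676 - 12*I*√19) + 36188)) = 1/(1421 + (57864 - 12*I*√19)) = 1/(59285 - 12*I*√19)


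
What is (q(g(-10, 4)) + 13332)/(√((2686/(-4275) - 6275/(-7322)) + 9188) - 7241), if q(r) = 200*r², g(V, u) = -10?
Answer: -7554848578968600/1640917799225417 - 499980*√40011143702902694/1640917799225417 ≈ -4.6650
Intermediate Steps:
(q(g(-10, 4)) + 13332)/(√((2686/(-4275) - 6275/(-7322)) + 9188) - 7241) = (200*(-10)² + 13332)/(√((2686/(-4275) - 6275/(-7322)) + 9188) - 7241) = (200*100 + 13332)/(√((2686*(-1/4275) - 6275*(-1/7322)) + 9188) - 7241) = (20000 + 13332)/(√((-2686/4275 + 6275/7322) + 9188) - 7241) = 33332/(√(7158733/31301550 + 9188) - 7241) = 33332/(√(287605800133/31301550) - 7241) = 33332/(√40011143702902694/2086770 - 7241) = 33332/(-7241 + √40011143702902694/2086770)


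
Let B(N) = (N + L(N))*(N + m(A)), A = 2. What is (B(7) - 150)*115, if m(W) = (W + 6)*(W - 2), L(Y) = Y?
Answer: -5980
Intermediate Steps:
m(W) = (-2 + W)*(6 + W) (m(W) = (6 + W)*(-2 + W) = (-2 + W)*(6 + W))
B(N) = 2*N² (B(N) = (N + N)*(N + (-12 + 2² + 4*2)) = (2*N)*(N + (-12 + 4 + 8)) = (2*N)*(N + 0) = (2*N)*N = 2*N²)
(B(7) - 150)*115 = (2*7² - 150)*115 = (2*49 - 150)*115 = (98 - 150)*115 = -52*115 = -5980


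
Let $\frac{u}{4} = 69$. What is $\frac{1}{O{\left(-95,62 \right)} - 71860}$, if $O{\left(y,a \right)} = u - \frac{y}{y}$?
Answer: $- \frac{1}{71585} \approx -1.3969 \cdot 10^{-5}$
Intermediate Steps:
$u = 276$ ($u = 4 \cdot 69 = 276$)
$O{\left(y,a \right)} = 275$ ($O{\left(y,a \right)} = 276 - \frac{y}{y} = 276 - 1 = 275$)
$\frac{1}{O{\left(-95,62 \right)} - 71860} = \frac{1}{275 - 71860} = \frac{1}{-71585} = - \frac{1}{71585}$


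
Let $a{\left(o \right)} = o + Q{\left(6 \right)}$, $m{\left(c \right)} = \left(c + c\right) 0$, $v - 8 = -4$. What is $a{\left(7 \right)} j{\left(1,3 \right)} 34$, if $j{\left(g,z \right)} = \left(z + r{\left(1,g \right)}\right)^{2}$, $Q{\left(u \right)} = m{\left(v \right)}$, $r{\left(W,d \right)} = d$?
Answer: $3808$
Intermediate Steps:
$v = 4$ ($v = 8 - 4 = 4$)
$m{\left(c \right)} = 0$ ($m{\left(c \right)} = 2 c 0 = 0$)
$Q{\left(u \right)} = 0$
$a{\left(o \right)} = o$ ($a{\left(o \right)} = o + 0 = o$)
$j{\left(g,z \right)} = \left(g + z\right)^{2}$ ($j{\left(g,z \right)} = \left(z + g\right)^{2} = \left(g + z\right)^{2}$)
$a{\left(7 \right)} j{\left(1,3 \right)} 34 = 7 \left(1 + 3\right)^{2} \cdot 34 = 7 \cdot 4^{2} \cdot 34 = 7 \cdot 16 \cdot 34 = 112 \cdot 34 = 3808$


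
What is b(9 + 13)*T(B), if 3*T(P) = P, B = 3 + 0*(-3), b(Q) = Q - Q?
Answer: 0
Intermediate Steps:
b(Q) = 0
B = 3 (B = 3 + 0 = 3)
T(P) = P/3
b(9 + 13)*T(B) = 0*((1/3)*3) = 0*1 = 0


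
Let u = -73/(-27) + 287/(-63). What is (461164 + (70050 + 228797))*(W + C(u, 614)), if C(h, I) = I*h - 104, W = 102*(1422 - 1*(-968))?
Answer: 1658990518024/9 ≈ 1.8433e+11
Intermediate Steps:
u = -50/27 (u = -73*(-1/27) + 287*(-1/63) = 73/27 - 41/9 = -50/27 ≈ -1.8519)
W = 243780 (W = 102*(1422 + 968) = 102*2390 = 243780)
C(h, I) = -104 + I*h
(461164 + (70050 + 228797))*(W + C(u, 614)) = (461164 + (70050 + 228797))*(243780 + (-104 + 614*(-50/27))) = (461164 + 298847)*(243780 + (-104 - 30700/27)) = 760011*(243780 - 33508/27) = 760011*(6548552/27) = 1658990518024/9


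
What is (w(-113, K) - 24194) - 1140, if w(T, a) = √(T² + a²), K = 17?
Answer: -25334 + √13058 ≈ -25220.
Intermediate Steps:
(w(-113, K) - 24194) - 1140 = (√((-113)² + 17²) - 24194) - 1140 = (√(12769 + 289) - 24194) - 1140 = (√13058 - 24194) - 1140 = (-24194 + √13058) - 1140 = -25334 + √13058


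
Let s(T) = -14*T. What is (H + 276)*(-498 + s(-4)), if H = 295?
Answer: -252382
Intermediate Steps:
(H + 276)*(-498 + s(-4)) = (295 + 276)*(-498 - 14*(-4)) = 571*(-498 + 56) = 571*(-442) = -252382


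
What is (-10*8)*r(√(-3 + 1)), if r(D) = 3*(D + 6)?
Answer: -1440 - 240*I*√2 ≈ -1440.0 - 339.41*I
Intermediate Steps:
r(D) = 18 + 3*D (r(D) = 3*(6 + D) = 18 + 3*D)
(-10*8)*r(√(-3 + 1)) = (-10*8)*(18 + 3*√(-3 + 1)) = -80*(18 + 3*√(-2)) = -80*(18 + 3*(I*√2)) = -80*(18 + 3*I*√2) = -1440 - 240*I*√2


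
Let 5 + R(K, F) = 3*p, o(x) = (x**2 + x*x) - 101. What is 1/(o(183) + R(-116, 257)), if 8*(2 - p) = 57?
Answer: 8/534853 ≈ 1.4957e-5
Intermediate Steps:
p = -41/8 (p = 2 - 1/8*57 = 2 - 57/8 = -41/8 ≈ -5.1250)
o(x) = -101 + 2*x**2 (o(x) = (x**2 + x**2) - 101 = 2*x**2 - 101 = -101 + 2*x**2)
R(K, F) = -163/8 (R(K, F) = -5 + 3*(-41/8) = -5 - 123/8 = -163/8)
1/(o(183) + R(-116, 257)) = 1/((-101 + 2*183**2) - 163/8) = 1/((-101 + 2*33489) - 163/8) = 1/((-101 + 66978) - 163/8) = 1/(66877 - 163/8) = 1/(534853/8) = 8/534853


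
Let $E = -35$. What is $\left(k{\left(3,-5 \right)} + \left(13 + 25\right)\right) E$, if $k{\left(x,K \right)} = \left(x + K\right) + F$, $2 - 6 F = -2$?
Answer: $- \frac{3850}{3} \approx -1283.3$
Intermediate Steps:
$F = \frac{2}{3}$ ($F = \frac{1}{3} - - \frac{1}{3} = \frac{1}{3} + \frac{1}{3} = \frac{2}{3} \approx 0.66667$)
$k{\left(x,K \right)} = \frac{2}{3} + K + x$ ($k{\left(x,K \right)} = \left(x + K\right) + \frac{2}{3} = \left(K + x\right) + \frac{2}{3} = \frac{2}{3} + K + x$)
$\left(k{\left(3,-5 \right)} + \left(13 + 25\right)\right) E = \left(\left(\frac{2}{3} - 5 + 3\right) + \left(13 + 25\right)\right) \left(-35\right) = \left(- \frac{4}{3} + 38\right) \left(-35\right) = \frac{110}{3} \left(-35\right) = - \frac{3850}{3}$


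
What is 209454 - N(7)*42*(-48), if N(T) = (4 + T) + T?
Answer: 245742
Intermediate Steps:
N(T) = 4 + 2*T
209454 - N(7)*42*(-48) = 209454 - (4 + 2*7)*42*(-48) = 209454 - (4 + 14)*42*(-48) = 209454 - 18*42*(-48) = 209454 - 756*(-48) = 209454 - 1*(-36288) = 209454 + 36288 = 245742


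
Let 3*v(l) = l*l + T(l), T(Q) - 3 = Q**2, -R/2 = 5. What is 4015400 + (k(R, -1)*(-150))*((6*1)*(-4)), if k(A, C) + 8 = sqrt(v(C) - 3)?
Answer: 3986600 + 2400*I*sqrt(3) ≈ 3.9866e+6 + 4156.9*I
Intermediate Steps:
R = -10 (R = -2*5 = -10)
T(Q) = 3 + Q**2
v(l) = 1 + 2*l**2/3 (v(l) = (l*l + (3 + l**2))/3 = (l**2 + (3 + l**2))/3 = (3 + 2*l**2)/3 = 1 + 2*l**2/3)
k(A, C) = -8 + sqrt(-2 + 2*C**2/3) (k(A, C) = -8 + sqrt((1 + 2*C**2/3) - 3) = -8 + sqrt(-2 + 2*C**2/3))
4015400 + (k(R, -1)*(-150))*((6*1)*(-4)) = 4015400 + ((-8 + sqrt(-18 + 6*(-1)**2)/3)*(-150))*((6*1)*(-4)) = 4015400 + ((-8 + sqrt(-18 + 6*1)/3)*(-150))*(6*(-4)) = 4015400 + ((-8 + sqrt(-18 + 6)/3)*(-150))*(-24) = 4015400 + ((-8 + sqrt(-12)/3)*(-150))*(-24) = 4015400 + ((-8 + (2*I*sqrt(3))/3)*(-150))*(-24) = 4015400 + ((-8 + 2*I*sqrt(3)/3)*(-150))*(-24) = 4015400 + (1200 - 100*I*sqrt(3))*(-24) = 4015400 + (-28800 + 2400*I*sqrt(3)) = 3986600 + 2400*I*sqrt(3)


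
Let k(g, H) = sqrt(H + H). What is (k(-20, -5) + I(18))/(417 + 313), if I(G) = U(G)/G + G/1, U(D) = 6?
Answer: 11/438 + I*sqrt(10)/730 ≈ 0.025114 + 0.0043319*I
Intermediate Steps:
I(G) = G + 6/G (I(G) = 6/G + G/1 = 6/G + G*1 = 6/G + G = G + 6/G)
k(g, H) = sqrt(2)*sqrt(H) (k(g, H) = sqrt(2*H) = sqrt(2)*sqrt(H))
(k(-20, -5) + I(18))/(417 + 313) = (sqrt(2)*sqrt(-5) + (18 + 6/18))/(417 + 313) = (sqrt(2)*(I*sqrt(5)) + (18 + 6*(1/18)))/730 = (I*sqrt(10) + (18 + 1/3))*(1/730) = (I*sqrt(10) + 55/3)*(1/730) = (55/3 + I*sqrt(10))*(1/730) = 11/438 + I*sqrt(10)/730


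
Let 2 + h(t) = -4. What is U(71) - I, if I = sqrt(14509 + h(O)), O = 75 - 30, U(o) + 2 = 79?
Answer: 77 - sqrt(14503) ≈ -43.428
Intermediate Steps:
U(o) = 77 (U(o) = -2 + 79 = 77)
O = 45
h(t) = -6 (h(t) = -2 - 4 = -6)
I = sqrt(14503) (I = sqrt(14509 - 6) = sqrt(14503) ≈ 120.43)
U(71) - I = 77 - sqrt(14503)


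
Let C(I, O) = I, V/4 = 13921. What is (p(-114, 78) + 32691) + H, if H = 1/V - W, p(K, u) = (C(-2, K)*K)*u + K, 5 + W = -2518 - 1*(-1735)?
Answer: 2848180917/55684 ≈ 51149.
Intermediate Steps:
V = 55684 (V = 4*13921 = 55684)
W = -788 (W = -5 + (-2518 - 1*(-1735)) = -5 + (-2518 + 1735) = -5 - 783 = -788)
p(K, u) = K - 2*K*u (p(K, u) = (-2*K)*u + K = -2*K*u + K = K - 2*K*u)
H = 43878993/55684 (H = 1/55684 - 1*(-788) = 1/55684 + 788 = 43878993/55684 ≈ 788.00)
(p(-114, 78) + 32691) + H = (-114*(1 - 2*78) + 32691) + 43878993/55684 = (-114*(1 - 156) + 32691) + 43878993/55684 = (-114*(-155) + 32691) + 43878993/55684 = (17670 + 32691) + 43878993/55684 = 50361 + 43878993/55684 = 2848180917/55684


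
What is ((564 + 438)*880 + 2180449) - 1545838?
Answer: 1516371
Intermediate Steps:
((564 + 438)*880 + 2180449) - 1545838 = (1002*880 + 2180449) - 1545838 = (881760 + 2180449) - 1545838 = 3062209 - 1545838 = 1516371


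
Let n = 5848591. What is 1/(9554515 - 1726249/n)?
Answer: 835513/7982921244588 ≈ 1.0466e-7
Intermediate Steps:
1/(9554515 - 1726249/n) = 1/(9554515 - 1726249/5848591) = 1/(9554515 - 1726249*1/5848591) = 1/(9554515 - 246607/835513) = 1/(7982921244588/835513) = 835513/7982921244588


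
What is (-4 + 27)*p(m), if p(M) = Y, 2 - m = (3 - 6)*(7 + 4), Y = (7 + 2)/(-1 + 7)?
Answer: 69/2 ≈ 34.500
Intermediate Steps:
Y = 3/2 (Y = 9/6 = 9*(⅙) = 3/2 ≈ 1.5000)
m = 35 (m = 2 - (3 - 6)*(7 + 4) = 2 - (-3)*11 = 2 - 1*(-33) = 2 + 33 = 35)
p(M) = 3/2
(-4 + 27)*p(m) = (-4 + 27)*(3/2) = 23*(3/2) = 69/2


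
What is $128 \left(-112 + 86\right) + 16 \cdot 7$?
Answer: $-3216$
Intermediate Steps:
$128 \left(-112 + 86\right) + 16 \cdot 7 = 128 \left(-26\right) + 112 = -3328 + 112 = -3216$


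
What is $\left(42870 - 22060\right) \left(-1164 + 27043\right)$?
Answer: $538541990$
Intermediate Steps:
$\left(42870 - 22060\right) \left(-1164 + 27043\right) = 20810 \cdot 25879 = 538541990$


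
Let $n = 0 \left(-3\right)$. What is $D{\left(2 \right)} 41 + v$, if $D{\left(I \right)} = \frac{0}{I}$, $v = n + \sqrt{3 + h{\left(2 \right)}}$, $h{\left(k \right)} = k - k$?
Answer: $\sqrt{3} \approx 1.732$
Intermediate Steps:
$h{\left(k \right)} = 0$
$n = 0$
$v = \sqrt{3}$ ($v = 0 + \sqrt{3 + 0} = 0 + \sqrt{3} = \sqrt{3} \approx 1.732$)
$D{\left(I \right)} = 0$
$D{\left(2 \right)} 41 + v = 0 \cdot 41 + \sqrt{3} = 0 + \sqrt{3} = \sqrt{3}$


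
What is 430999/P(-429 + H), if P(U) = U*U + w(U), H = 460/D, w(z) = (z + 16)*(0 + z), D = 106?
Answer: 1210676191/994044162 ≈ 1.2179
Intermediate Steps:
w(z) = z*(16 + z) (w(z) = (16 + z)*z = z*(16 + z))
H = 230/53 (H = 460/106 = 460*(1/106) = 230/53 ≈ 4.3396)
P(U) = U² + U*(16 + U) (P(U) = U*U + U*(16 + U) = U² + U*(16 + U))
430999/P(-429 + H) = 430999/((2*(-429 + 230/53)*(8 + (-429 + 230/53)))) = 430999/((2*(-22507/53)*(8 - 22507/53))) = 430999/((2*(-22507/53)*(-22083/53))) = 430999/(994044162/2809) = 430999*(2809/994044162) = 1210676191/994044162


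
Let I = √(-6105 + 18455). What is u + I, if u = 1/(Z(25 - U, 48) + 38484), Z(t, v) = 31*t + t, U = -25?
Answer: 1/40084 + 5*√494 ≈ 111.13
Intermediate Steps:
Z(t, v) = 32*t
I = 5*√494 (I = √12350 = 5*√494 ≈ 111.13)
u = 1/40084 (u = 1/(32*(25 - 1*(-25)) + 38484) = 1/(32*(25 + 25) + 38484) = 1/(32*50 + 38484) = 1/(1600 + 38484) = 1/40084 ≈ 2.4948e-5)
u + I = 1/40084 + 5*√494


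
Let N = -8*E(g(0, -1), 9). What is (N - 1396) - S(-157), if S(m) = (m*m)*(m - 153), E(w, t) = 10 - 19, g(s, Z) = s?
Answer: 7639866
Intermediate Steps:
E(w, t) = -9
S(m) = m²*(-153 + m)
N = 72 (N = -8*(-9) = 72)
(N - 1396) - S(-157) = (72 - 1396) - (-157)²*(-153 - 157) = -1324 - 24649*(-310) = -1324 - 1*(-7641190) = -1324 + 7641190 = 7639866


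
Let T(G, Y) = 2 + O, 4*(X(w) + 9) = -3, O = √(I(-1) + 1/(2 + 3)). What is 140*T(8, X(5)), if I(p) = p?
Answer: 280 + 56*I*√5 ≈ 280.0 + 125.22*I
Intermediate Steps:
O = 2*I*√5/5 (O = √(-1 + 1/(2 + 3)) = √(-1 + 1/5) = √(-1 + ⅕) = √(-⅘) = 2*I*√5/5 ≈ 0.89443*I)
X(w) = -39/4 (X(w) = -9 + (¼)*(-3) = -9 - ¾ = -39/4)
T(G, Y) = 2 + 2*I*√5/5
140*T(8, X(5)) = 140*(2 + 2*I*√5/5) = 280 + 56*I*√5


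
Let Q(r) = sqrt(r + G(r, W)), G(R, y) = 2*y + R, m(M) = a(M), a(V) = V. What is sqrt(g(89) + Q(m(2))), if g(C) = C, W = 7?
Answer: sqrt(89 + 3*sqrt(2)) ≈ 9.6562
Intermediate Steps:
m(M) = M
G(R, y) = R + 2*y
Q(r) = sqrt(14 + 2*r) (Q(r) = sqrt(r + (r + 2*7)) = sqrt(r + (r + 14)) = sqrt(r + (14 + r)) = sqrt(14 + 2*r))
sqrt(g(89) + Q(m(2))) = sqrt(89 + sqrt(14 + 2*2)) = sqrt(89 + sqrt(14 + 4)) = sqrt(89 + sqrt(18)) = sqrt(89 + 3*sqrt(2))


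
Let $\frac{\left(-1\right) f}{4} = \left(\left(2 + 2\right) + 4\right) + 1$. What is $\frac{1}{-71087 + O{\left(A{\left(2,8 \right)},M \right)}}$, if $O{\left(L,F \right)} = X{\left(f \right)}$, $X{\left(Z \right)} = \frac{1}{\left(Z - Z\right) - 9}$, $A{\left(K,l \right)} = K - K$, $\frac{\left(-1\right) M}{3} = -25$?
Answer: $- \frac{9}{639784} \approx -1.4067 \cdot 10^{-5}$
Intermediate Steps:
$M = 75$ ($M = \left(-3\right) \left(-25\right) = 75$)
$f = -36$ ($f = - 4 \left(\left(\left(2 + 2\right) + 4\right) + 1\right) = - 4 \left(\left(4 + 4\right) + 1\right) = - 4 \left(8 + 1\right) = \left(-4\right) 9 = -36$)
$A{\left(K,l \right)} = 0$
$X{\left(Z \right)} = - \frac{1}{9}$ ($X{\left(Z \right)} = \frac{1}{0 - 9} = \frac{1}{-9} = - \frac{1}{9}$)
$O{\left(L,F \right)} = - \frac{1}{9}$
$\frac{1}{-71087 + O{\left(A{\left(2,8 \right)},M \right)}} = \frac{1}{-71087 - \frac{1}{9}} = \frac{1}{- \frac{639784}{9}} = - \frac{9}{639784}$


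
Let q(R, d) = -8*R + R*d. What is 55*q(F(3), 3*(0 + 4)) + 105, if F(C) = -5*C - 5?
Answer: -4295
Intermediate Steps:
F(C) = -5 - 5*C
55*q(F(3), 3*(0 + 4)) + 105 = 55*((-5 - 5*3)*(-8 + 3*(0 + 4))) + 105 = 55*((-5 - 15)*(-8 + 3*4)) + 105 = 55*(-20*(-8 + 12)) + 105 = 55*(-20*4) + 105 = 55*(-80) + 105 = -4400 + 105 = -4295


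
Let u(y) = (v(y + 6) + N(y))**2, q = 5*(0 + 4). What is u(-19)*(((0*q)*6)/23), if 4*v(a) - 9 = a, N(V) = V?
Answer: 0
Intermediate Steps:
v(a) = 9/4 + a/4
q = 20 (q = 5*4 = 20)
u(y) = (15/4 + 5*y/4)**2 (u(y) = ((9/4 + (y + 6)/4) + y)**2 = ((9/4 + (6 + y)/4) + y)**2 = ((9/4 + (3/2 + y/4)) + y)**2 = ((15/4 + y/4) + y)**2 = (15/4 + 5*y/4)**2)
u(-19)*(((0*q)*6)/23) = (25*(3 - 19)**2/16)*(((0*20)*6)/23) = ((25/16)*(-16)**2)*((0*6)*(1/23)) = ((25/16)*256)*(0*(1/23)) = 400*0 = 0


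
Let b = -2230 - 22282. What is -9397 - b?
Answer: 15115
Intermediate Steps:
b = -24512
-9397 - b = -9397 - 1*(-24512) = -9397 + 24512 = 15115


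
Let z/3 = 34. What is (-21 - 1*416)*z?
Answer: -44574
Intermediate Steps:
z = 102 (z = 3*34 = 102)
(-21 - 1*416)*z = (-21 - 1*416)*102 = (-21 - 416)*102 = -437*102 = -44574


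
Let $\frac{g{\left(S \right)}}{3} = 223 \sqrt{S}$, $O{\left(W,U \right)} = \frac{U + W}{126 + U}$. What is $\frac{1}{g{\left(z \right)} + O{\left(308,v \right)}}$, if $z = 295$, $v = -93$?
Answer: $- \frac{1419}{28756232566} + \frac{728541 \sqrt{295}}{143781162830} \approx 8.6979 \cdot 10^{-5}$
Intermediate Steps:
$O{\left(W,U \right)} = \frac{U + W}{126 + U}$
$g{\left(S \right)} = 669 \sqrt{S}$ ($g{\left(S \right)} = 3 \cdot 223 \sqrt{S} = 669 \sqrt{S}$)
$\frac{1}{g{\left(z \right)} + O{\left(308,v \right)}} = \frac{1}{669 \sqrt{295} + \frac{-93 + 308}{126 - 93}} = \frac{1}{669 \sqrt{295} + \frac{1}{33} \cdot 215} = \frac{1}{669 \sqrt{295} + \frac{215}{33}} = \frac{1}{\frac{215}{33} + 669 \sqrt{295}}$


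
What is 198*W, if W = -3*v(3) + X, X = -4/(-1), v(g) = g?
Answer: -990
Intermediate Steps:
X = 4 (X = -4*(-1) = 4)
W = -5 (W = -3*3 + 4 = -9 + 4 = -5)
198*W = 198*(-5) = -990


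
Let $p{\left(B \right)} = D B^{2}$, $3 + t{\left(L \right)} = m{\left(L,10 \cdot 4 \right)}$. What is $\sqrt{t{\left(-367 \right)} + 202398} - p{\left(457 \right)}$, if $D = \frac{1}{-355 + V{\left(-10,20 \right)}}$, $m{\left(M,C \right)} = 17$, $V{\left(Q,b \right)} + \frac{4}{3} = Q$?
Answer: $\frac{626547}{1099} + 2 \sqrt{50603} \approx 1020.0$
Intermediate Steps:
$V{\left(Q,b \right)} = - \frac{4}{3} + Q$
$t{\left(L \right)} = 14$ ($t{\left(L \right)} = -3 + 17 = 14$)
$D = - \frac{3}{1099}$ ($D = \frac{1}{-355 - \frac{34}{3}} = \frac{1}{- \frac{1099}{3}} = - \frac{3}{1099} \approx -0.0027298$)
$p{\left(B \right)} = - \frac{3 B^{2}}{1099}$
$\sqrt{t{\left(-367 \right)} + 202398} - p{\left(457 \right)} = \sqrt{14 + 202398} - - \frac{3 \cdot 457^{2}}{1099} = \sqrt{202412} - \left(- \frac{3}{1099}\right) 208849 = 2 \sqrt{50603} - - \frac{626547}{1099} = 2 \sqrt{50603} + \frac{626547}{1099} = \frac{626547}{1099} + 2 \sqrt{50603}$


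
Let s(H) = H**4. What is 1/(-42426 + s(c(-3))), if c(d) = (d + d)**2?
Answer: 1/1637190 ≈ 6.1080e-7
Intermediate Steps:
c(d) = 4*d**2 (c(d) = (2*d)**2 = 4*d**2)
1/(-42426 + s(c(-3))) = 1/(-42426 + (4*(-3)**2)**4) = 1/(-42426 + (4*9)**4) = 1/(-42426 + 36**4) = 1/(-42426 + 1679616) = 1/1637190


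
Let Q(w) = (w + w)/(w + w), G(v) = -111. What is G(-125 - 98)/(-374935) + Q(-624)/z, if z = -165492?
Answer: 17994677/62048743020 ≈ 0.00029001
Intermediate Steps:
Q(w) = 1 (Q(w) = (2*w)/((2*w)) = (2*w)*(1/(2*w)) = 1)
G(-125 - 98)/(-374935) + Q(-624)/z = -111/(-374935) + 1/(-165492) = -111*(-1/374935) + 1*(-1/165492) = 111/374935 - 1/165492 = 17994677/62048743020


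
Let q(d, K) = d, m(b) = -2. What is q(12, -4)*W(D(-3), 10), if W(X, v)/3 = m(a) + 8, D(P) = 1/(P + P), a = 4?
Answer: 216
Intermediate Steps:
D(P) = 1/(2*P)
W(X, v) = 18 (W(X, v) = 3*(-2 + 8) = 3*6 = 18)
q(12, -4)*W(D(-3), 10) = 12*18 = 216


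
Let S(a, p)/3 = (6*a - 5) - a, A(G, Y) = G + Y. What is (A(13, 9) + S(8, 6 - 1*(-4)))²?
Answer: 16129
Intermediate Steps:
S(a, p) = -15 + 15*a (S(a, p) = 3*((6*a - 5) - a) = 3*((-5 + 6*a) - a) = 3*(-5 + 5*a) = -15 + 15*a)
(A(13, 9) + S(8, 6 - 1*(-4)))² = ((13 + 9) + (-15 + 15*8))² = (22 + (-15 + 120))² = (22 + 105)² = 127² = 16129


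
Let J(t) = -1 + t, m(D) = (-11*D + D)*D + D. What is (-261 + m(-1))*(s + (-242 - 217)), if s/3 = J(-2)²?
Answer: 117504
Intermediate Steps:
m(D) = D - 10*D² (m(D) = (-10*D)*D + D = -10*D² + D = D - 10*D²)
s = 27 (s = 3*(-1 - 2)² = 3*(-3)² = 3*9 = 27)
(-261 + m(-1))*(s + (-242 - 217)) = (-261 - (1 - 10*(-1)))*(27 + (-242 - 217)) = (-261 - (1 + 10))*(27 - 459) = (-261 - 1*11)*(-432) = (-261 - 11)*(-432) = -272*(-432) = 117504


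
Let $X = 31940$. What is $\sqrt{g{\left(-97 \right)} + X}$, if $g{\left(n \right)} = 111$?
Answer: $\sqrt{32051} \approx 179.03$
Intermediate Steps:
$\sqrt{g{\left(-97 \right)} + X} = \sqrt{111 + 31940} = \sqrt{32051}$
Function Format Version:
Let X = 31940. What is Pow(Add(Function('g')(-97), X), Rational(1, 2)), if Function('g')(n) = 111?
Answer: Pow(32051, Rational(1, 2)) ≈ 179.03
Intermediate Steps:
Pow(Add(Function('g')(-97), X), Rational(1, 2)) = Pow(Add(111, 31940), Rational(1, 2)) = Pow(32051, Rational(1, 2))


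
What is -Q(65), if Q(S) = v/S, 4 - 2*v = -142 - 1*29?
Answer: -35/26 ≈ -1.3462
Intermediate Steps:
v = 175/2 (v = 2 - (-142 - 1*29)/2 = 2 - (-142 - 29)/2 = 2 - ½*(-171) = 2 + 171/2 = 175/2 ≈ 87.500)
Q(S) = 175/(2*S)
-Q(65) = -175/(2*65) = -1*35/26 = -35/26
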